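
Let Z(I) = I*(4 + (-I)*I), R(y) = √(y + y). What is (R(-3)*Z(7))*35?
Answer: -11025*I*√6 ≈ -27006.0*I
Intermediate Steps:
R(y) = √2*√y (R(y) = √(2*y) = √2*√y)
Z(I) = I*(4 - I²)
(R(-3)*Z(7))*35 = ((√2*√(-3))*(7*(4 - 1*7²)))*35 = ((√2*(I*√3))*(7*(4 - 1*49)))*35 = ((I*√6)*(7*(4 - 49)))*35 = ((I*√6)*(7*(-45)))*35 = ((I*√6)*(-315))*35 = -315*I*√6*35 = -11025*I*√6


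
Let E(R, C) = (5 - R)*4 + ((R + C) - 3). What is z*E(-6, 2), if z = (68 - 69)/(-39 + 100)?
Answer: -37/61 ≈ -0.60656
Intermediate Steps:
E(R, C) = 17 + C - 3*R (E(R, C) = (20 - 4*R) + ((C + R) - 3) = (20 - 4*R) + (-3 + C + R) = 17 + C - 3*R)
z = -1/61 ≈ -0.016393
z*E(-6, 2) = -(17 + 2 - 3*(-6))/61 = -(17 + 2 + 18)/61 = -1/61*37 = -37/61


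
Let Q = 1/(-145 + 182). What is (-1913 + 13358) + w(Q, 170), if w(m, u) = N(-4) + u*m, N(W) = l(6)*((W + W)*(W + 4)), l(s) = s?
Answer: 423635/37 ≈ 11450.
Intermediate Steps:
Q = 1/37 ≈ 0.027027
N(W) = 12*W*(4 + W) (N(W) = 6*((W + W)*(W + 4)) = 6*((2*W)*(4 + W)) = 6*(2*W*(4 + W)) = 12*W*(4 + W))
w(m, u) = m*u (w(m, u) = 12*(-4)*(4 - 4) + u*m = 12*(-4)*0 + m*u = 0 + m*u = m*u)
(-1913 + 13358) + w(Q, 170) = (-1913 + 13358) + (1/37)*170 = 11445 + 170/37 = 423635/37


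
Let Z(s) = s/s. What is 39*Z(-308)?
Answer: 39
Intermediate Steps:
Z(s) = 1
39*Z(-308) = 39*1 = 39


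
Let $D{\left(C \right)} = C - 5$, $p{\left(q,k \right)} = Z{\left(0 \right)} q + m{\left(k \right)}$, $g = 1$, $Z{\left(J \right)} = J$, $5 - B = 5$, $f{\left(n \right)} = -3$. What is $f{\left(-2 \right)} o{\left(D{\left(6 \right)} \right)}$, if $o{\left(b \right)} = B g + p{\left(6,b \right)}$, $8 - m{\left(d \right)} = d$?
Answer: $-21$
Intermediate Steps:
$B = 0$ ($B = 5 - 5 = 0$)
$m{\left(d \right)} = 8 - d$
$p{\left(q,k \right)} = 8 - k$ ($p{\left(q,k \right)} = 0 q - \left(-8 + k\right) = 0 - \left(-8 + k\right) = 8 - k$)
$D{\left(C \right)} = -5 + C$
$o{\left(b \right)} = 8 - b$ ($o{\left(b \right)} = 0 \cdot 1 - \left(-8 + b\right) = 0 - \left(-8 + b\right) = 8 - b$)
$f{\left(-2 \right)} o{\left(D{\left(6 \right)} \right)} = - 3 \left(8 - \left(-5 + 6\right)\right) = - 3 \left(8 - 1\right) = \left(-3\right) 7 = -21$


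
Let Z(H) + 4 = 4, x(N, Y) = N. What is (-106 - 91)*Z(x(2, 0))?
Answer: 0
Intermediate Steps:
Z(H) = 0 (Z(H) = -4 + 4 = 0)
(-106 - 91)*Z(x(2, 0)) = (-106 - 91)*0 = -197*0 = 0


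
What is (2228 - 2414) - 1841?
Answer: -2027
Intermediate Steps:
(2228 - 2414) - 1841 = -186 - 1841 = -2027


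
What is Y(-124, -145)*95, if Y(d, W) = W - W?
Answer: 0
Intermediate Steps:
Y(d, W) = 0
Y(-124, -145)*95 = 0*95 = 0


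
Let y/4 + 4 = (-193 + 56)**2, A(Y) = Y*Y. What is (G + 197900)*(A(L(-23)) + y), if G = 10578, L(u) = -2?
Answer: 15649192592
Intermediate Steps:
A(Y) = Y**2
y = 75060 (y = -16 + 4*(-193 + 56)**2 = -16 + 4*(-137)**2 = -16 + 4*18769 = -16 + 75076 = 75060)
(G + 197900)*(A(L(-23)) + y) = (10578 + 197900)*((-2)**2 + 75060) = 208478*(4 + 75060) = 208478*75064 = 15649192592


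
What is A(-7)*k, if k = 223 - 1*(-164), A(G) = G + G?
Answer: -5418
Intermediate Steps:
A(G) = 2*G
k = 387 (k = 223 + 164 = 387)
A(-7)*k = (2*(-7))*387 = -14*387 = -5418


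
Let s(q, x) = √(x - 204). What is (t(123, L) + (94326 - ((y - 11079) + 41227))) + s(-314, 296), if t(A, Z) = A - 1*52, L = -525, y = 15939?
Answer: 48310 + 2*√23 ≈ 48320.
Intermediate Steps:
t(A, Z) = -52 + A (t(A, Z) = A - 52 = -52 + A)
s(q, x) = √(-204 + x)
(t(123, L) + (94326 - ((y - 11079) + 41227))) + s(-314, 296) = ((-52 + 123) + (94326 - ((15939 - 11079) + 41227))) + √(-204 + 296) = (71 + (94326 - (4860 + 41227))) + √92 = (71 + (94326 - 1*46087)) + 2*√23 = (71 + (94326 - 46087)) + 2*√23 = (71 + 48239) + 2*√23 = 48310 + 2*√23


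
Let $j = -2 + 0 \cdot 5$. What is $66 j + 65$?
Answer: $-67$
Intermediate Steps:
$j = -2$ ($j = -2 + 0 = -2$)
$66 j + 65 = 66 \left(-2\right) + 65 = -132 + 65 = -67$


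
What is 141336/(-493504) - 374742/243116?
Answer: -6853053717/3749334952 ≈ -1.8278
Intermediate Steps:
141336/(-493504) - 374742/243116 = 141336*(-1/493504) - 374742*1/243116 = -17667/61688 - 187371/121558 = -6853053717/3749334952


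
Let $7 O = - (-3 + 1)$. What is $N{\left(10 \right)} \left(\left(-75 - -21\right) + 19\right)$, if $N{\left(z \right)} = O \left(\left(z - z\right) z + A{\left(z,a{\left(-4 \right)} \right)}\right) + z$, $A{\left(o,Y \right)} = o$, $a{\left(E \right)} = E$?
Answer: $-450$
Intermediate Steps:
$O = \frac{2}{7}$ ($O = \frac{\left(-1\right) \left(-3 + 1\right)}{7} = \frac{\left(-1\right) \left(-2\right)}{7} = \frac{1}{7} \cdot 2 = \frac{2}{7} \approx 0.28571$)
$N{\left(z \right)} = \frac{9 z}{7}$ ($N{\left(z \right)} = \frac{2 \left(\left(z - z\right) z + z\right)}{7} + z = \frac{2 \left(0 z + z\right)}{7} + z = \frac{2 \left(0 + z\right)}{7} + z = \frac{2 z}{7} + z = \frac{9 z}{7}$)
$N{\left(10 \right)} \left(\left(-75 - -21\right) + 19\right) = \frac{9}{7} \cdot 10 \left(\left(-75 - -21\right) + 19\right) = \frac{90 \left(\left(-75 + 21\right) + 19\right)}{7} = \frac{90 \left(-54 + 19\right)}{7} = \frac{90}{7} \left(-35\right) = -450$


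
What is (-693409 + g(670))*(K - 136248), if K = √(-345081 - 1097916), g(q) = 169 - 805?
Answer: 94562243160 - 2082135*I*√160333 ≈ 9.4562e+10 - 8.3372e+8*I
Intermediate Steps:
g(q) = -636
K = 3*I*√160333 (K = √(-1442997) = 3*I*√160333 ≈ 1201.2*I)
(-693409 + g(670))*(K - 136248) = (-693409 - 636)*(3*I*√160333 - 136248) = -694045*(-136248 + 3*I*√160333) = 94562243160 - 2082135*I*√160333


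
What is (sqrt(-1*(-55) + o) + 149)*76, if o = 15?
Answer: 11324 + 76*sqrt(70) ≈ 11960.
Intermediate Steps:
(sqrt(-1*(-55) + o) + 149)*76 = (sqrt(-1*(-55) + 15) + 149)*76 = (sqrt(55 + 15) + 149)*76 = (sqrt(70) + 149)*76 = (149 + sqrt(70))*76 = 11324 + 76*sqrt(70)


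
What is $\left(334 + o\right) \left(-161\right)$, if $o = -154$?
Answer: $-28980$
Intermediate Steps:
$\left(334 + o\right) \left(-161\right) = \left(334 - 154\right) \left(-161\right) = 180 \left(-161\right) = -28980$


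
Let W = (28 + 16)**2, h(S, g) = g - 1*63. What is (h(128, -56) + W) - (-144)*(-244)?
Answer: -33319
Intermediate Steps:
h(S, g) = -63 + g (h(S, g) = g - 63 = -63 + g)
W = 1936 (W = 44**2 = 1936)
(h(128, -56) + W) - (-144)*(-244) = ((-63 - 56) + 1936) - (-144)*(-244) = (-119 + 1936) - 1*35136 = 1817 - 35136 = -33319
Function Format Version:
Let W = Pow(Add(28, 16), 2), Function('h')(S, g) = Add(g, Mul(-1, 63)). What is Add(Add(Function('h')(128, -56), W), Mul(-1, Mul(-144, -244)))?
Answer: -33319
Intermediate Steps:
Function('h')(S, g) = Add(-63, g) (Function('h')(S, g) = Add(g, -63) = Add(-63, g))
W = 1936 (W = Pow(44, 2) = 1936)
Add(Add(Function('h')(128, -56), W), Mul(-1, Mul(-144, -244))) = Add(Add(Add(-63, -56), 1936), Mul(-1, Mul(-144, -244))) = Add(Add(-119, 1936), Mul(-1, 35136)) = Add(1817, -35136) = -33319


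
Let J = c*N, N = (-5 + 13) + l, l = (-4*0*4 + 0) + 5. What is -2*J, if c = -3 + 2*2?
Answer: -26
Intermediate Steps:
l = 5 (l = (0*4 + 0) + 5 = (0 + 0) + 5 = 0 + 5 = 5)
c = 1 (c = -3 + 4 = 1)
N = 13 (N = (-5 + 13) + 5 = 8 + 5 = 13)
J = 13 (J = 1*13 = 13)
-2*J = -2*13 = -26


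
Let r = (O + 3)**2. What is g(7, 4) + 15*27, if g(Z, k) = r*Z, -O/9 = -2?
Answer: 3492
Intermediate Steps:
O = 18 (O = -9*(-2) = 18)
r = 441 (r = (18 + 3)**2 = 21**2 = 441)
g(Z, k) = 441*Z
g(7, 4) + 15*27 = 441*7 + 15*27 = 3087 + 405 = 3492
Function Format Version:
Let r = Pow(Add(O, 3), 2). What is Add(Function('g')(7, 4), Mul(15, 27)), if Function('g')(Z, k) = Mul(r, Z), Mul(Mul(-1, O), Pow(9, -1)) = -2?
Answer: 3492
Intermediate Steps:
O = 18 (O = Mul(-9, -2) = 18)
r = 441 (r = Pow(Add(18, 3), 2) = Pow(21, 2) = 441)
Function('g')(Z, k) = Mul(441, Z)
Add(Function('g')(7, 4), Mul(15, 27)) = Add(Mul(441, 7), Mul(15, 27)) = Add(3087, 405) = 3492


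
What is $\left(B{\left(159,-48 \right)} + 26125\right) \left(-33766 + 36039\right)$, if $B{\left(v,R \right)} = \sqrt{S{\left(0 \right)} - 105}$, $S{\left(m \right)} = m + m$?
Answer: $59382125 + 2273 i \sqrt{105} \approx 5.9382 \cdot 10^{7} + 23291.0 i$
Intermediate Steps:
$S{\left(m \right)} = 2 m$
$B{\left(v,R \right)} = i \sqrt{105}$ ($B{\left(v,R \right)} = \sqrt{2 \cdot 0 - 105} = \sqrt{0 - 105} = \sqrt{-105} = i \sqrt{105}$)
$\left(B{\left(159,-48 \right)} + 26125\right) \left(-33766 + 36039\right) = \left(i \sqrt{105} + 26125\right) \left(-33766 + 36039\right) = \left(26125 + i \sqrt{105}\right) 2273 = 59382125 + 2273 i \sqrt{105}$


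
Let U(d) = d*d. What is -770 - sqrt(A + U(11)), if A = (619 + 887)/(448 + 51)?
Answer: -770 - sqrt(30880615)/499 ≈ -781.14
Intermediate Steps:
A = 1506/499 ≈ 3.0180
U(d) = d**2
-770 - sqrt(A + U(11)) = -770 - sqrt(1506/499 + 11**2) = -770 - sqrt(1506/499 + 121) = -770 - sqrt(61885/499) = -770 - sqrt(30880615)/499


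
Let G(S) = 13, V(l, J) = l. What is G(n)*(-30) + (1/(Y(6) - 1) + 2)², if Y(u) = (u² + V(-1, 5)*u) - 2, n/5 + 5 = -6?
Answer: -281285/729 ≈ -385.85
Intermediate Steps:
n = -55 (n = -25 + 5*(-6) = -25 - 30 = -55)
Y(u) = -2 + u² - u (Y(u) = (u² - u) - 2 = -2 + u² - u)
G(n)*(-30) + (1/(Y(6) - 1) + 2)² = 13*(-30) + (1/((-2 + 6² - 1*6) - 1) + 2)² = -390 + (1/((-2 + 36 - 6) - 1) + 2)² = -390 + (1/(28 - 1) + 2)² = -390 + (1/27 + 2)² = -390 + (55/27)² = -390 + 3025/729 = -281285/729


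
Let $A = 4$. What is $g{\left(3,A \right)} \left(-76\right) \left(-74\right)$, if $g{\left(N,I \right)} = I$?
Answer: $22496$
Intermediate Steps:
$g{\left(3,A \right)} \left(-76\right) \left(-74\right) = 4 \left(-76\right) \left(-74\right) = \left(-304\right) \left(-74\right) = 22496$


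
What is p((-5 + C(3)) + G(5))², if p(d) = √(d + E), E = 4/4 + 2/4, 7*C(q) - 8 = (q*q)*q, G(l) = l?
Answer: 13/2 ≈ 6.5000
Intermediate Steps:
C(q) = 8/7 + q³/7 (C(q) = 8/7 + ((q*q)*q)/7 = 8/7 + (q²*q)/7 = 8/7 + q³/7)
E = 3/2 (E = 4*(¼) + 2*(¼) = 1 + ½ = 3/2 ≈ 1.5000)
p(d) = √(3/2 + d) (p(d) = √(d + 3/2) = √(3/2 + d))
p((-5 + C(3)) + G(5))² = (√(6 + 4*((-5 + (8/7 + (⅐)*3³)) + 5))/2)² = (√(6 + 4*((-5 + (8/7 + (⅐)*27)) + 5))/2)² = (√(6 + 4*((-5 + (8/7 + 27/7)) + 5))/2)² = (√(6 + 4*((-5 + 5) + 5))/2)² = (√(6 + 4*(0 + 5))/2)² = (√(6 + 4*5)/2)² = (√(6 + 20)/2)² = (√26/2)² = 13/2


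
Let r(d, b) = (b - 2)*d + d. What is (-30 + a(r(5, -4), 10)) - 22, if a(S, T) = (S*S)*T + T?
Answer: 6208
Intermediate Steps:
r(d, b) = d + d*(-2 + b) (r(d, b) = (-2 + b)*d + d = d*(-2 + b) + d = d + d*(-2 + b))
a(S, T) = T + T*S**2 (a(S, T) = S**2*T + T = T*S**2 + T = T + T*S**2)
(-30 + a(r(5, -4), 10)) - 22 = (-30 + 10*(1 + (5*(-1 - 4))**2)) - 22 = (-30 + 10*(1 + (5*(-5))**2)) - 22 = (-30 + 10*(1 + (-25)**2)) - 22 = (-30 + 10*(1 + 625)) - 22 = (-30 + 10*626) - 22 = (-30 + 6260) - 22 = 6230 - 22 = 6208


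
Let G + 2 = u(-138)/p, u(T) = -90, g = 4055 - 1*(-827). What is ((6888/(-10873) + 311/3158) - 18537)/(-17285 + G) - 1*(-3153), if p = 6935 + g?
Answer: 2458202821676263949/779374268359494 ≈ 3154.1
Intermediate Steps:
g = 4882 (g = 4055 + 827 = 4882)
p = 11817 (p = 6935 + 4882 = 11817)
G = -2636/1313 (G = -2 - 90/11817 = -2 - 90*1/11817 = -2 - 10/1313 = -2636/1313 ≈ -2.0076)
((6888/(-10873) + 311/3158) - 18537)/(-17285 + G) - 1*(-3153) = ((6888/(-10873) + 311/3158) - 18537)/(-17285 - 2636/1313) - 1*(-3153) = ((6888*(-1/10873) + 311*(1/3158)) - 18537)/(-22697841/1313) + 3153 = ((-6888/10873 + 311/3158) - 18537)*(-1313/22697841) + 3153 = (-18370801/34336934 - 18537)*(-1313/22697841) + 3153 = -636522116359/34336934*(-1313/22697841) + 3153 = 835753538779367/779374268359494 + 3153 = 2458202821676263949/779374268359494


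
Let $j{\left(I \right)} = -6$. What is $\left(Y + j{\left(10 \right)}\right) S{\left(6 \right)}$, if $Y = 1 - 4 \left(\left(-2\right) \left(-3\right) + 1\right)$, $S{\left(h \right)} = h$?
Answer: $-198$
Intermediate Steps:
$Y = -27$ ($Y = 1 - 4 \left(6 + 1\right) = 1 - 28 = -27$)
$\left(Y + j{\left(10 \right)}\right) S{\left(6 \right)} = \left(-27 - 6\right) 6 = \left(-33\right) 6 = -198$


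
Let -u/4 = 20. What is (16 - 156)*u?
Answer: 11200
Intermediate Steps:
u = -80 (u = -4*20 = -80)
(16 - 156)*u = (16 - 156)*(-80) = -140*(-80) = 11200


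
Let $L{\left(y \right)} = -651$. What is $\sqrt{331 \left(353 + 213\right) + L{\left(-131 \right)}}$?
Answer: $\sqrt{186695} \approx 432.08$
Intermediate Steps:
$\sqrt{331 \left(353 + 213\right) + L{\left(-131 \right)}} = \sqrt{331 \left(353 + 213\right) - 651} = \sqrt{331 \cdot 566 - 651} = \sqrt{187346 - 651} = \sqrt{186695}$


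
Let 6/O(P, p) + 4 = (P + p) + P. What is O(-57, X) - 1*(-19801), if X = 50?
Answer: 673231/34 ≈ 19801.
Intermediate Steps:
O(P, p) = 6/(-4 + p + 2*P) (O(P, p) = 6/(-4 + ((P + p) + P)) = 6/(-4 + (p + 2*P)) = 6/(-4 + p + 2*P))
O(-57, X) - 1*(-19801) = 6/(-4 + 50 + 2*(-57)) - 1*(-19801) = 6/(-4 + 50 - 114) + 19801 = 6/(-68) + 19801 = 6*(-1/68) + 19801 = -3/34 + 19801 = 673231/34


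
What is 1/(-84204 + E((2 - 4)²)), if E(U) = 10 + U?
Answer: -1/84190 ≈ -1.1878e-5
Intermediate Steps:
1/(-84204 + E((2 - 4)²)) = 1/(-84204 + (10 + (2 - 4)²)) = 1/(-84204 + (10 + (-2)²)) = 1/(-84204 + (10 + 4)) = 1/(-84204 + 14) = 1/(-84190) = -1/84190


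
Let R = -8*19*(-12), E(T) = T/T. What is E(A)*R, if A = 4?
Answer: 1824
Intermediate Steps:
E(T) = 1
R = 1824 (R = -152*(-12) = 1824)
E(A)*R = 1*1824 = 1824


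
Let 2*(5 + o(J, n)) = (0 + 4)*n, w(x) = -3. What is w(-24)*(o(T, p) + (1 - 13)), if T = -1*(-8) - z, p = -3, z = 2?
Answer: 69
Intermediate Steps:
T = 6 (T = -1*(-8) - 1*2 = 8 - 2 = 6)
o(J, n) = -5 + 2*n (o(J, n) = -5 + ((0 + 4)*n)/2 = -5 + (4*n)/2 = -5 + 2*n)
w(-24)*(o(T, p) + (1 - 13)) = -3*((-5 + 2*(-3)) + (1 - 13)) = -3*((-5 - 6) - 12) = -3*(-11 - 12) = -3*(-23) = 69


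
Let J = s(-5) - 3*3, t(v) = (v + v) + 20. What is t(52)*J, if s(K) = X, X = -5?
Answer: -1736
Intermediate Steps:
t(v) = 20 + 2*v (t(v) = 2*v + 20 = 20 + 2*v)
s(K) = -5
J = -14 (J = -5 - 3*3 = -5 - 9 = -14)
t(52)*J = (20 + 2*52)*(-14) = (20 + 104)*(-14) = 124*(-14) = -1736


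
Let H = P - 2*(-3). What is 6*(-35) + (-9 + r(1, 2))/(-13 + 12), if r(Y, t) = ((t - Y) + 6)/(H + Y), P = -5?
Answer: -409/2 ≈ -204.50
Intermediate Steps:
H = 1 (H = -5 - 2*(-3) = -5 + 6 = 1)
r(Y, t) = (6 + t - Y)/(1 + Y) (r(Y, t) = ((t - Y) + 6)/(1 + Y) = (6 + t - Y)/(1 + Y))
6*(-35) + (-9 + r(1, 2))/(-13 + 12) = 6*(-35) + (-9 + (6 + 2 - 1*1)/(1 + 1))/(-13 + 12) = -210 + (-9 + (6 + 2 - 1)/2)/(-1) = -210 + (-9 + (1/2)*7)*(-1) = -210 + (-9 + 7/2)*(-1) = -210 - 11/2*(-1) = -210 + 11/2 = -409/2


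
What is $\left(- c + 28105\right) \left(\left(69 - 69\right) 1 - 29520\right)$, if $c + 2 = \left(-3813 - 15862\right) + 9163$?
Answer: $-1140032880$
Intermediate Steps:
$c = -10514$ ($c = -2 + \left(\left(-3813 - 15862\right) + 9163\right) = -2 + \left(-19675 + 9163\right) = -2 - 10512 = -10514$)
$\left(- c + 28105\right) \left(\left(69 - 69\right) 1 - 29520\right) = \left(\left(-1\right) \left(-10514\right) + 28105\right) \left(\left(69 - 69\right) 1 - 29520\right) = \left(10514 + 28105\right) \left(0 \cdot 1 - 29520\right) = 38619 \left(0 - 29520\right) = 38619 \left(-29520\right) = -1140032880$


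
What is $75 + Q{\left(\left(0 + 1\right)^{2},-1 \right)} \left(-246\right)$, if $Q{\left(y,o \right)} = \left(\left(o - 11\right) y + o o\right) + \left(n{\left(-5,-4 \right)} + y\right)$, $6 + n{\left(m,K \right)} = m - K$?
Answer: $4257$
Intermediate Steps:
$n{\left(m,K \right)} = -6 + m - K$ ($n{\left(m,K \right)} = -6 - \left(K - m\right) = -6 + m - K$)
$Q{\left(y,o \right)} = -7 + y + o^{2} + y \left(-11 + o\right)$ ($Q{\left(y,o \right)} = \left(\left(o - 11\right) y + o o\right) + \left(\left(-6 - 5 - -4\right) + y\right) = \left(\left(-11 + o\right) y + o^{2}\right) + \left(\left(-6 - 5 + 4\right) + y\right) = \left(y \left(-11 + o\right) + o^{2}\right) + \left(-7 + y\right) = \left(o^{2} + y \left(-11 + o\right)\right) + \left(-7 + y\right) = -7 + y + o^{2} + y \left(-11 + o\right)$)
$75 + Q{\left(\left(0 + 1\right)^{2},-1 \right)} \left(-246\right) = 75 + \left(-7 + \left(-1\right)^{2} - 10 \left(0 + 1\right)^{2} - \left(0 + 1\right)^{2}\right) \left(-246\right) = 75 + \left(-7 + 1 - 10 \cdot 1^{2} - 1^{2}\right) \left(-246\right) = 75 + \left(-7 + 1 - 10 - 1\right) \left(-246\right) = 75 - -4182 = 75 + 4182 = 4257$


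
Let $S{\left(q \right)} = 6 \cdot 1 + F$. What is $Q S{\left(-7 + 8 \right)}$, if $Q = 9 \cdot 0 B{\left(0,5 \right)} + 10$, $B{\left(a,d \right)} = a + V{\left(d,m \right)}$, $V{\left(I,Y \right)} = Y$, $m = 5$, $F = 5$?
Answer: $110$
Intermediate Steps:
$S{\left(q \right)} = 11$ ($S{\left(q \right)} = 6 \cdot 1 + 5 = 6 + 5 = 11$)
$B{\left(a,d \right)} = 5 + a$ ($B{\left(a,d \right)} = a + 5 = 5 + a$)
$Q = 10$ ($Q = 9 \cdot 0 \left(5 + 0\right) + 10 = 9 \cdot 0 \cdot 5 + 10 = 9 \cdot 0 + 10 = 0 + 10 = 10$)
$Q S{\left(-7 + 8 \right)} = 10 \cdot 11 = 110$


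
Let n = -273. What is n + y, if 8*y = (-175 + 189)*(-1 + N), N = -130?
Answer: -2009/4 ≈ -502.25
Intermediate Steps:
y = -917/4 (y = ((-175 + 189)*(-1 - 130))/8 = (14*(-131))/8 = (⅛)*(-1834) = -917/4 ≈ -229.25)
n + y = -273 - 917/4 = -2009/4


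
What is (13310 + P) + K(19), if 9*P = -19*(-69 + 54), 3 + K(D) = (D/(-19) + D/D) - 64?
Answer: 39824/3 ≈ 13275.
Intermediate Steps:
K(D) = -66 - D/19 (K(D) = -3 + ((D/(-19) + D/D) - 64) = -3 + ((D*(-1/19) + 1) - 64) = -3 + ((-D/19 + 1) - 64) = -3 + ((1 - D/19) - 64) = -3 + (-63 - D/19) = -66 - D/19)
P = 95/3 (P = (-19*(-69 + 54))/9 = (-19*(-15))/9 = (⅑)*285 = 95/3 ≈ 31.667)
(13310 + P) + K(19) = (13310 + 95/3) + (-66 - 1/19*19) = 40025/3 + (-66 - 1) = 40025/3 - 67 = 39824/3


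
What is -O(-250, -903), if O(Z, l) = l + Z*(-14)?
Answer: -2597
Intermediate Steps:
O(Z, l) = l - 14*Z
-O(-250, -903) = -(-903 - 14*(-250)) = -(-903 + 3500) = -1*2597 = -2597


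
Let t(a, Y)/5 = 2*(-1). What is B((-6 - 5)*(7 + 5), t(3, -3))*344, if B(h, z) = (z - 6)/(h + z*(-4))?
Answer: 1376/23 ≈ 59.826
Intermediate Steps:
t(a, Y) = -10 (t(a, Y) = 5*(2*(-1)) = 5*(-2) = -10)
B(h, z) = (-6 + z)/(h - 4*z)
B((-6 - 5)*(7 + 5), t(3, -3))*344 = ((-6 - 10)/((-6 - 5)*(7 + 5) - 4*(-10)))*344 = (-16/(-11*12 + 40))*344 = (-16/(-132 + 40))*344 = (-16/(-92))*344 = -1/92*(-16)*344 = (4/23)*344 = 1376/23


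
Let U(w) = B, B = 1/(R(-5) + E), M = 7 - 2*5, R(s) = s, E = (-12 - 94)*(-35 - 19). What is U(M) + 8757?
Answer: 50081284/5719 ≈ 8757.0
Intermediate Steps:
E = 5724 (E = -106*(-54) = 5724)
M = -3 (M = 7 - 10 = -3)
B = 1/5719 (B = 1/(-5 + 5724) = 1/5719 ≈ 0.00017486)
U(w) = 1/5719
U(M) + 8757 = 1/5719 + 8757 = 50081284/5719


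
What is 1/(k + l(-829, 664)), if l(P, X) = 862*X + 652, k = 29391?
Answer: 1/602411 ≈ 1.6600e-6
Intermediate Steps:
l(P, X) = 652 + 862*X
1/(k + l(-829, 664)) = 1/(29391 + (652 + 862*664)) = 1/(29391 + (652 + 572368)) = 1/(29391 + 573020) = 1/602411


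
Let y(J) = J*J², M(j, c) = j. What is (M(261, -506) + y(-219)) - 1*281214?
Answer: -10784412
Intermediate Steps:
y(J) = J³
(M(261, -506) + y(-219)) - 1*281214 = (261 + (-219)³) - 1*281214 = (261 - 10503459) - 281214 = -10503198 - 281214 = -10784412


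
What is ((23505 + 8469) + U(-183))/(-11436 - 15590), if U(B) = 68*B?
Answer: -9765/13513 ≈ -0.72264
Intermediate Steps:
((23505 + 8469) + U(-183))/(-11436 - 15590) = ((23505 + 8469) + 68*(-183))/(-11436 - 15590) = (31974 - 12444)/(-27026) = 19530*(-1/27026) = -9765/13513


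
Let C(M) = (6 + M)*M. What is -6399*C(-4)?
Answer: 51192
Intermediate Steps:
C(M) = M*(6 + M)
-6399*C(-4) = -(-25596)*(6 - 4) = -(-25596)*2 = -6399*(-8) = 51192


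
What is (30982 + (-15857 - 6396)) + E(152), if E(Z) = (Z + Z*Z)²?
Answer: 540850265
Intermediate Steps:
E(Z) = (Z + Z²)²
(30982 + (-15857 - 6396)) + E(152) = (30982 + (-15857 - 6396)) + 152²*(1 + 152)² = (30982 - 22253) + 23104*153² = 8729 + 23104*23409 = 8729 + 540841536 = 540850265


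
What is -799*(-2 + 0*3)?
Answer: 1598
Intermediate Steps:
-799*(-2 + 0*3) = -799*(-2 + 0) = -799*(-2) = 1598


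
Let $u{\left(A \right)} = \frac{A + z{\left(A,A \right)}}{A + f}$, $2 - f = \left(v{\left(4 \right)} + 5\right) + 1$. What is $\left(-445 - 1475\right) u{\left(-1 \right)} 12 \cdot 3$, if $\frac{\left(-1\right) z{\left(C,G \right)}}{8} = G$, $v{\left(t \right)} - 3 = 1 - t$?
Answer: $96768$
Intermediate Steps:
$v{\left(t \right)} = 4 - t$ ($v{\left(t \right)} = 3 - \left(-1 + t\right) = 4 - t$)
$f = -4$ ($f = 2 - \left(\left(\left(4 - 4\right) + 5\right) + 1\right) = 2 - \left(\left(0 + 5\right) + 1\right) = 2 - \left(5 + 1\right) = 2 - 6 = -4$)
$z{\left(C,G \right)} = - 8 G$
$u{\left(A \right)} = - \frac{7 A}{-4 + A}$ ($u{\left(A \right)} = \frac{A - 8 A}{A - 4} = \frac{\left(-7\right) A}{-4 + A} = - \frac{7 A}{-4 + A}$)
$\left(-445 - 1475\right) u{\left(-1 \right)} 12 \cdot 3 = \left(-445 - 1475\right) \left(-7\right) \left(-1\right) \frac{1}{-4 - 1} \cdot 12 \cdot 3 = - 1920 \left(-7\right) \left(-1\right) \frac{1}{-5} \cdot 12 \cdot 3 = - 1920 \left(-7\right) \left(-1\right) \left(- \frac{1}{5}\right) 12 \cdot 3 = - 1920 \left(- \frac{7}{5}\right) 12 \cdot 3 = - 1920 \left(\left(- \frac{84}{5}\right) 3\right) = \left(-1920\right) \left(- \frac{252}{5}\right) = 96768$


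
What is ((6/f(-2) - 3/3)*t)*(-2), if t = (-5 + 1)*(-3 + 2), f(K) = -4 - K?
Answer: 32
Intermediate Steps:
t = 4 (t = -4*(-1) = 4)
((6/f(-2) - 3/3)*t)*(-2) = ((6/(-4 - 1*(-2)) - 3/3)*4)*(-2) = ((6/(-4 + 2) - 3*⅓)*4)*(-2) = ((6/(-2) - 1)*4)*(-2) = ((6*(-½) - 1)*4)*(-2) = ((-3 - 1)*4)*(-2) = -4*4*(-2) = -16*(-2) = 32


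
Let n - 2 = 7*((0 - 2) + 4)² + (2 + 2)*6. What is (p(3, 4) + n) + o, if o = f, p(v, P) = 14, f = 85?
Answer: 153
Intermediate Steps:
o = 85
n = 54 (n = 2 + (7*((0 - 2) + 4)² + (2 + 2)*6) = 2 + (7*(-2 + 4)² + 4*6) = 2 + (7*2² + 24) = 2 + (7*4 + 24) = 2 + (28 + 24) = 2 + 52 = 54)
(p(3, 4) + n) + o = (14 + 54) + 85 = 68 + 85 = 153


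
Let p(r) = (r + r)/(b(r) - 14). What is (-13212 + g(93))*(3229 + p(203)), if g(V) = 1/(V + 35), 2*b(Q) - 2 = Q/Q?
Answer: -27028734251/640 ≈ -4.2232e+7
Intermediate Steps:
b(Q) = 3/2 (b(Q) = 1 + (Q/Q)/2 = 1 + (1/2)*1 = 1 + 1/2 = 3/2)
p(r) = -4*r/25 (p(r) = (r + r)/(3/2 - 14) = (2*r)/(-25/2) = (2*r)*(-2/25) = -4*r/25)
g(V) = 1/(35 + V)
(-13212 + g(93))*(3229 + p(203)) = (-13212 + 1/(35 + 93))*(3229 - 4/25*203) = (-13212 + 1/128)*(3229 - 812/25) = (-13212 + 1/128)*(79913/25) = -1691135/128*79913/25 = -27028734251/640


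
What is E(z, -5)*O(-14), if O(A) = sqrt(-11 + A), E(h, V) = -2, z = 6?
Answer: -10*I ≈ -10.0*I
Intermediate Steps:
E(z, -5)*O(-14) = -2*sqrt(-11 - 14) = -10*I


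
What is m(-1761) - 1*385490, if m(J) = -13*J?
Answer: -362597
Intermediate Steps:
m(-1761) - 1*385490 = -13*(-1761) - 1*385490 = 22893 - 385490 = -362597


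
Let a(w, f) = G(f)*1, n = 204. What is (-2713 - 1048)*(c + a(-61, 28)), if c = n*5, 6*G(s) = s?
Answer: -11561314/3 ≈ -3.8538e+6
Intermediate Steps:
G(s) = s/6
a(w, f) = f/6 (a(w, f) = (f/6)*1 = f/6)
c = 1020 (c = 204*5 = 1020)
(-2713 - 1048)*(c + a(-61, 28)) = (-2713 - 1048)*(1020 + (⅙)*28) = -3761*(1020 + 14/3) = -3761*3074/3 = -11561314/3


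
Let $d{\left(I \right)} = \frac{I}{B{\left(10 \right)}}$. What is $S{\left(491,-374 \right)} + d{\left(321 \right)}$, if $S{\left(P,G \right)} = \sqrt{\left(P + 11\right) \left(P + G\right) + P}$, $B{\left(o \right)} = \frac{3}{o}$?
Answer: $1070 + 5 \sqrt{2369} \approx 1313.4$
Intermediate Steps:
$d{\left(I \right)} = \frac{10 I}{3}$ ($d{\left(I \right)} = \frac{I}{3 \cdot \frac{1}{10}} = \frac{I}{\frac{3}{10}} = I \frac{10}{3} = \frac{10 I}{3}$)
$S{\left(P,G \right)} = \sqrt{P + \left(11 + P\right) \left(G + P\right)}$ ($S{\left(P,G \right)} = \sqrt{\left(11 + P\right) \left(G + P\right) + P} = \sqrt{P + \left(11 + P\right) \left(G + P\right)}$)
$S{\left(491,-374 \right)} + d{\left(321 \right)} = \sqrt{491^{2} + 11 \left(-374\right) + 12 \cdot 491 - 183634} + \frac{10}{3} \cdot 321 = \sqrt{241081 - 4114 + 5892 - 183634} + 1070 = \sqrt{59225} + 1070 = 5 \sqrt{2369} + 1070 = 1070 + 5 \sqrt{2369}$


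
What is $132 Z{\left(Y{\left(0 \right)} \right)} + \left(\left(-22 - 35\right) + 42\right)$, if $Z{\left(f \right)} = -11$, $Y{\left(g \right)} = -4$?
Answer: $-1467$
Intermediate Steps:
$132 Z{\left(Y{\left(0 \right)} \right)} + \left(\left(-22 - 35\right) + 42\right) = 132 \left(-11\right) + \left(\left(-22 - 35\right) + 42\right) = -1452 + \left(-57 + 42\right) = -1452 - 15 = -1467$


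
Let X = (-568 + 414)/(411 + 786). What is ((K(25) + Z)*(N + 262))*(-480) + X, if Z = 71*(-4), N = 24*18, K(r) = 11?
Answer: 15551040938/171 ≈ 9.0942e+7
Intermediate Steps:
N = 432
Z = -284
X = -22/171 (X = -154/1197 = -154*1/1197 = -22/171 ≈ -0.12865)
((K(25) + Z)*(N + 262))*(-480) + X = ((11 - 284)*(432 + 262))*(-480) - 22/171 = -273*694*(-480) - 22/171 = -189462*(-480) - 22/171 = 90941760 - 22/171 = 15551040938/171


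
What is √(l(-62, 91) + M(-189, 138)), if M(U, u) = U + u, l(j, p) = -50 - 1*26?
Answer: I*√127 ≈ 11.269*I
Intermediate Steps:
l(j, p) = -76 (l(j, p) = -50 - 26 = -76)
√(l(-62, 91) + M(-189, 138)) = √(-76 + (-189 + 138)) = √(-76 - 51) = √(-127) = I*√127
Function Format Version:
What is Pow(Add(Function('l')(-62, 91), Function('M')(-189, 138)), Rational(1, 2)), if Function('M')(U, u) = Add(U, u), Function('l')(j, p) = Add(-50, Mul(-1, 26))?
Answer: Mul(I, Pow(127, Rational(1, 2))) ≈ Mul(11.269, I)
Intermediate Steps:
Function('l')(j, p) = -76 (Function('l')(j, p) = Add(-50, -26) = -76)
Pow(Add(Function('l')(-62, 91), Function('M')(-189, 138)), Rational(1, 2)) = Pow(Add(-76, Add(-189, 138)), Rational(1, 2)) = Pow(Add(-76, -51), Rational(1, 2)) = Pow(-127, Rational(1, 2)) = Mul(I, Pow(127, Rational(1, 2)))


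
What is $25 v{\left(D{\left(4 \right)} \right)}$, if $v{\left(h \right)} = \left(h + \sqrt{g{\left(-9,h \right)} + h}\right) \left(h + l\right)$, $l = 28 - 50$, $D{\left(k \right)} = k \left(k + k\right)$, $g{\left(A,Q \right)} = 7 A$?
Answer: $8000 + 250 i \sqrt{31} \approx 8000.0 + 1391.9 i$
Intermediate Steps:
$D{\left(k \right)} = 2 k^{2}$ ($D{\left(k \right)} = k 2 k = 2 k^{2}$)
$l = -22$
$v{\left(h \right)} = \left(-22 + h\right) \left(h + \sqrt{-63 + h}\right)$ ($v{\left(h \right)} = \left(h + \sqrt{7 \left(-9\right) + h}\right) \left(h - 22\right) = \left(h + \sqrt{-63 + h}\right) \left(-22 + h\right) = \left(-22 + h\right) \left(h + \sqrt{-63 + h}\right)$)
$25 v{\left(D{\left(4 \right)} \right)} = 25 \left(\left(2 \cdot 4^{2}\right)^{2} - 22 \cdot 2 \cdot 4^{2} - 22 \sqrt{-63 + 2 \cdot 4^{2}} + 2 \cdot 4^{2} \sqrt{-63 + 2 \cdot 4^{2}}\right) = 25 \left(\left(2 \cdot 16\right)^{2} - 22 \cdot 2 \cdot 16 - 22 \sqrt{-63 + 2 \cdot 16} + 2 \cdot 16 \sqrt{-63 + 2 \cdot 16}\right) = 25 \left(32^{2} - 704 - 22 \sqrt{-63 + 32} + 32 \sqrt{-63 + 32}\right) = 25 \left(1024 - 704 - 22 \sqrt{-31} + 32 \sqrt{-31}\right) = 25 \left(1024 - 704 - 22 i \sqrt{31} + 32 i \sqrt{31}\right) = 25 \left(320 + 10 i \sqrt{31}\right) = 8000 + 250 i \sqrt{31}$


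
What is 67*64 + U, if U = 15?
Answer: 4303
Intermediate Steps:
67*64 + U = 67*64 + 15 = 4288 + 15 = 4303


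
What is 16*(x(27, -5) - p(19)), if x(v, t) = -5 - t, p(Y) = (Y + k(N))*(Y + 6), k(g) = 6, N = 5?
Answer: -10000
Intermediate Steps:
p(Y) = (6 + Y)² (p(Y) = (Y + 6)*(Y + 6) = (6 + Y)*(6 + Y) = (6 + Y)²)
16*(x(27, -5) - p(19)) = 16*((-5 - 1*(-5)) - (36 + 19² + 12*19)) = 16*((-5 + 5) - (36 + 361 + 228)) = 16*(0 - 1*625) = 16*(0 - 625) = 16*(-625) = -10000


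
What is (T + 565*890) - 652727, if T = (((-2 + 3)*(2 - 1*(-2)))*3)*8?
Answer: -149781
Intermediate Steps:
T = 96 (T = ((1*(2 + 2))*3)*8 = ((1*4)*3)*8 = (4*3)*8 = 12*8 = 96)
(T + 565*890) - 652727 = (96 + 565*890) - 652727 = (96 + 502850) - 652727 = 502946 - 652727 = -149781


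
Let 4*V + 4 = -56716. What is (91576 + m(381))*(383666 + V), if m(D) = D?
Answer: 33976824102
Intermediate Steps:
V = -14180 (V = -1 + (¼)*(-56716) = -1 - 14179 = -14180)
(91576 + m(381))*(383666 + V) = (91576 + 381)*(383666 - 14180) = 91957*369486 = 33976824102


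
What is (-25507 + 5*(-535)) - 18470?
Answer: -46652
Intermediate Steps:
(-25507 + 5*(-535)) - 18470 = (-25507 - 2675) - 18470 = -28182 - 18470 = -46652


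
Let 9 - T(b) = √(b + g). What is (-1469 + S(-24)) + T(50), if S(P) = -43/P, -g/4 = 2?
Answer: -34997/24 - √42 ≈ -1464.7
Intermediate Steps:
g = -8 (g = -4*2 = -8)
T(b) = 9 - √(-8 + b) (T(b) = 9 - √(b - 8) = 9 - √(-8 + b))
(-1469 + S(-24)) + T(50) = (-1469 - 43/(-24)) + (9 - √(-8 + 50)) = (-1469 - 43*(-1/24)) + (9 - √42) = (-1469 + 43/24) + (9 - √42) = -35213/24 + (9 - √42) = -34997/24 - √42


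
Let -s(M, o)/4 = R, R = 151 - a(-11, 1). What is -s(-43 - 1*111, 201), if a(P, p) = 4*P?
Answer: 780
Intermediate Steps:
R = 195 (R = 151 - 4*(-11) = 151 - 1*(-44) = 151 + 44 = 195)
s(M, o) = -780 (s(M, o) = -4*195 = -780)
-s(-43 - 1*111, 201) = -1*(-780) = 780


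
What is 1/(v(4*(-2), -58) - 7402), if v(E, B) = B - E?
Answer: -1/7452 ≈ -0.00013419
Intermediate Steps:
1/(v(4*(-2), -58) - 7402) = 1/((-58 - 4*(-2)) - 7402) = 1/((-58 - 1*(-8)) - 7402) = 1/((-58 + 8) - 7402) = 1/(-50 - 7402) = 1/(-7452) = -1/7452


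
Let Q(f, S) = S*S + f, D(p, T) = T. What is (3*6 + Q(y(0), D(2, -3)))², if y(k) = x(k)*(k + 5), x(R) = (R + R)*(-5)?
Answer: 729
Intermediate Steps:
x(R) = -10*R (x(R) = (2*R)*(-5) = -10*R)
y(k) = -10*k*(5 + k) (y(k) = (-10*k)*(k + 5) = (-10*k)*(5 + k) = -10*k*(5 + k))
Q(f, S) = f + S² (Q(f, S) = S² + f = f + S²)
(3*6 + Q(y(0), D(2, -3)))² = (3*6 + (-10*0*(5 + 0) + (-3)²))² = (18 + (-10*0*5 + 9))² = (18 + (0 + 9))² = (18 + 9)² = 27² = 729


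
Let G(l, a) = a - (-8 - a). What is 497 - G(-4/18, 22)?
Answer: 445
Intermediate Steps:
G(l, a) = 8 + 2*a (G(l, a) = a + (8 + a) = 8 + 2*a)
497 - G(-4/18, 22) = 497 - (8 + 2*22) = 497 - (8 + 44) = 497 - 1*52 = 497 - 52 = 445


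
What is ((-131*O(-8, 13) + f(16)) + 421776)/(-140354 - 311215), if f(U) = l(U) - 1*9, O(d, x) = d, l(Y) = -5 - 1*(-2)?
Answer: -422812/451569 ≈ -0.93632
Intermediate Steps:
l(Y) = -3 (l(Y) = -5 + 2 = -3)
f(U) = -12 (f(U) = -3 - 1*9 = -3 - 9 = -12)
((-131*O(-8, 13) + f(16)) + 421776)/(-140354 - 311215) = ((-131*(-8) - 12) + 421776)/(-140354 - 311215) = ((1048 - 12) + 421776)/(-451569) = (1036 + 421776)*(-1/451569) = 422812*(-1/451569) = -422812/451569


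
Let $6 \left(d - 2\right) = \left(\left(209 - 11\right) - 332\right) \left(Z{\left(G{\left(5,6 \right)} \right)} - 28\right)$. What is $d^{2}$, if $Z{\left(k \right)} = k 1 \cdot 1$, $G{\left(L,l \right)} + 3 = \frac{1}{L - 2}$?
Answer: $\frac{38217124}{81} \approx 4.7182 \cdot 10^{5}$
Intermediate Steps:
$G{\left(L,l \right)} = -3 + \frac{1}{-2 + L}$ ($G{\left(L,l \right)} = -3 + \frac{1}{L - 2} = -3 + \frac{1}{-2 + L}$)
$Z{\left(k \right)} = k$ ($Z{\left(k \right)} = k 1 = k$)
$d = \frac{6182}{9}$ ($d = 2 + \frac{\left(\left(209 - 11\right) - 332\right) \left(\frac{7 - 15}{-2 + 5} - 28\right)}{6} = 2 + \frac{\left(\left(209 - 11\right) - 332\right) \left(\frac{7 - 15}{3} - 28\right)}{6} = 2 + \frac{\left(198 - 332\right) \left(\frac{1}{3} \left(-8\right) - 28\right)}{6} = 2 + \frac{\left(-134\right) \left(- \frac{8}{3} - 28\right)}{6} = 2 + \frac{\left(-134\right) \left(- \frac{92}{3}\right)}{6} = 2 + \frac{1}{6} \cdot \frac{12328}{3} = 2 + \frac{6164}{9} = \frac{6182}{9} \approx 686.89$)
$d^{2} = \left(\frac{6182}{9}\right)^{2} = \frac{38217124}{81}$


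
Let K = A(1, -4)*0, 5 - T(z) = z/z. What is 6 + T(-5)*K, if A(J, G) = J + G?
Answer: 6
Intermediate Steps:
A(J, G) = G + J
T(z) = 4 (T(z) = 5 - z/z = 5 - 1*1 = 5 - 1 = 4)
K = 0 (K = (-4 + 1)*0 = -3*0 = 0)
6 + T(-5)*K = 6 + 4*0 = 6 + 0 = 6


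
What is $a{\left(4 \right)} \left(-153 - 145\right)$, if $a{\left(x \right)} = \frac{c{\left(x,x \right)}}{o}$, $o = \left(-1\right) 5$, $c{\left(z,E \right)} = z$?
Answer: $\frac{1192}{5} \approx 238.4$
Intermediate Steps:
$o = -5$
$a{\left(x \right)} = - \frac{x}{5}$ ($a{\left(x \right)} = \frac{x}{-5} = x \left(- \frac{1}{5}\right) = - \frac{x}{5}$)
$a{\left(4 \right)} \left(-153 - 145\right) = \left(- \frac{1}{5}\right) 4 \left(-153 - 145\right) = \left(- \frac{4}{5}\right) \left(-298\right) = \frac{1192}{5}$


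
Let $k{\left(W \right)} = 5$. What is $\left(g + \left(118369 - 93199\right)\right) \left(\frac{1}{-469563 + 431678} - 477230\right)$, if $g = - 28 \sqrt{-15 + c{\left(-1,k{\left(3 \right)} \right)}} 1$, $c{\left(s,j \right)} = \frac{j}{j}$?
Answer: $- \frac{91014007945734}{7577} + \frac{506236039428 i \sqrt{14}}{37885} \approx -1.2012 \cdot 10^{10} + 4.9998 \cdot 10^{7} i$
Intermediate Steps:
$c{\left(s,j \right)} = 1$
$g = - 28 i \sqrt{14}$ ($g = - 28 \sqrt{-15 + 1} \cdot 1 = - 28 \sqrt{-14} \cdot 1 = - 28 i \sqrt{14} \cdot 1 = - 28 i \sqrt{14} \approx - 104.77 i$)
$\left(g + \left(118369 - 93199\right)\right) \left(\frac{1}{-469563 + 431678} - 477230\right) = \left(- 28 i \sqrt{14} + \left(118369 - 93199\right)\right) \left(\frac{1}{-469563 + 431678} - 477230\right) = \left(- 28 i \sqrt{14} + 25170\right) \left(\frac{1}{-37885} - 477230\right) = \left(25170 - 28 i \sqrt{14}\right) \left(- \frac{1}{37885} - 477230\right) = \left(25170 - 28 i \sqrt{14}\right) \left(- \frac{18079858551}{37885}\right) = - \frac{91014007945734}{7577} + \frac{506236039428 i \sqrt{14}}{37885}$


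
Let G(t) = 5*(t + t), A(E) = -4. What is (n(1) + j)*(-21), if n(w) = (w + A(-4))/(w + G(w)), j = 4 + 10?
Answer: -3171/11 ≈ -288.27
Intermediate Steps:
G(t) = 10*t (G(t) = 5*(2*t) = 10*t)
j = 14
n(w) = (-4 + w)/(11*w) (n(w) = (w - 4)/(w + 10*w) = (-4 + w)/((11*w)) = (-4 + w)*(1/(11*w)) = (-4 + w)/(11*w))
(n(1) + j)*(-21) = ((1/11)*(-4 + 1)/1 + 14)*(-21) = ((1/11)*1*(-3) + 14)*(-21) = (-3/11 + 14)*(-21) = (151/11)*(-21) = -3171/11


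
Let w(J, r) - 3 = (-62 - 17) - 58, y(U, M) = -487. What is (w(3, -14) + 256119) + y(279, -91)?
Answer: 255498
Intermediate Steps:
w(J, r) = -134 (w(J, r) = 3 + ((-62 - 17) - 58) = 3 + (-79 - 58) = 3 - 137 = -134)
(w(3, -14) + 256119) + y(279, -91) = (-134 + 256119) - 487 = 255985 - 487 = 255498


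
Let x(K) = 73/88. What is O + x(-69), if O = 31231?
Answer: 2748401/88 ≈ 31232.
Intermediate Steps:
x(K) = 73/88 (x(K) = 73*(1/88) = 73/88)
O + x(-69) = 31231 + 73/88 = 2748401/88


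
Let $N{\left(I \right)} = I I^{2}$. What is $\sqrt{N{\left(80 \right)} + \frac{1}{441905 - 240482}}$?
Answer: $\frac{11 \sqrt{171673282345863}}{201423} \approx 715.54$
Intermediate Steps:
$N{\left(I \right)} = I^{3}$
$\sqrt{N{\left(80 \right)} + \frac{1}{441905 - 240482}} = \sqrt{80^{3} + \frac{1}{441905 - 240482}} = \sqrt{512000 + \frac{1}{201423}} = \sqrt{\frac{103128576001}{201423}} = \frac{11 \sqrt{171673282345863}}{201423}$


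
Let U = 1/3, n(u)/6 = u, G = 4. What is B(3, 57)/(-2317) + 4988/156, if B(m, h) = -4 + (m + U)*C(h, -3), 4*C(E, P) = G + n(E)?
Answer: 2878210/90363 ≈ 31.852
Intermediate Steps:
n(u) = 6*u
U = ⅓ ≈ 0.33333
C(E, P) = 1 + 3*E/2 (C(E, P) = (4 + 6*E)/4 = 1 + 3*E/2)
B(m, h) = -4 + (1 + 3*h/2)*(⅓ + m) (B(m, h) = -4 + (m + ⅓)*(1 + 3*h/2) = -4 + (⅓ + m)*(1 + 3*h/2) = -4 + (1 + 3*h/2)*(⅓ + m))
B(3, 57)/(-2317) + 4988/156 = (-11/3 + (½)*57 + (½)*3*(2 + 3*57))/(-2317) + 4988/156 = (-11/3 + 57/2 + (½)*3*(2 + 171))*(-1/2317) + 4988*(1/156) = (-11/3 + 57/2 + (½)*3*173)*(-1/2317) + 1247/39 = (-11/3 + 57/2 + 519/2)*(-1/2317) + 1247/39 = (853/3)*(-1/2317) + 1247/39 = -853/6951 + 1247/39 = 2878210/90363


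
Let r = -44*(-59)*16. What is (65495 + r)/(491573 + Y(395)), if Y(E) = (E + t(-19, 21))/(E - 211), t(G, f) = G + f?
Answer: 6564568/30149943 ≈ 0.21773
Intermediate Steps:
r = 41536 (r = 2596*16 = 41536)
Y(E) = (2 + E)/(-211 + E) (Y(E) = (E + (-19 + 21))/(E - 211) = (E + 2)/(-211 + E) = (2 + E)/(-211 + E))
(65495 + r)/(491573 + Y(395)) = (65495 + 41536)/(491573 + (2 + 395)/(-211 + 395)) = 107031/(491573 + 397/184) = 107031/(90449829/184) = 107031*(184/90449829) = 6564568/30149943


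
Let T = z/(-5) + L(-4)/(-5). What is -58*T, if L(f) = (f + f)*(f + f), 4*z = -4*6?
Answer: 3364/5 ≈ 672.80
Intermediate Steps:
z = -6 (z = (-4*6)/4 = (¼)*(-24) = -6)
L(f) = 4*f² (L(f) = (2*f)*(2*f) = 4*f²)
T = -58/5 (T = -6/(-5) + (4*(-4)²)/(-5) = -6*(-⅕) + (4*16)*(-⅕) = 6/5 + 64*(-⅕) = 6/5 - 64/5 = -58/5 ≈ -11.600)
-58*T = -58*(-58/5) = 3364/5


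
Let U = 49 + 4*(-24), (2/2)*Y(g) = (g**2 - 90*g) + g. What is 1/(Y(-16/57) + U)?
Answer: -3249/71279 ≈ -0.045581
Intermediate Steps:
Y(g) = g**2 - 89*g (Y(g) = (g**2 - 90*g) + g = g**2 - 89*g)
U = -47 (U = 49 - 96 = -47)
1/(Y(-16/57) + U) = 1/((-16/57)*(-89 - 16/57) - 47) = 1/((-16*1/57)*(-89 - 16*1/57) - 47) = 1/(-16*(-89 - 16/57)/57 - 47) = 1/(-16/57*(-5089/57) - 47) = 1/(81424/3249 - 47) = 1/(-71279/3249) = -3249/71279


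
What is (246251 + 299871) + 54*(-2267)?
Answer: 423704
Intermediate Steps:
(246251 + 299871) + 54*(-2267) = 546122 - 122418 = 423704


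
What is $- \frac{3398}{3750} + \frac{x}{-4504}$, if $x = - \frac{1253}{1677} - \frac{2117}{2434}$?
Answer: $- \frac{10407634844501}{11490317670000} \approx -0.90577$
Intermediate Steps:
$x = - \frac{6600011}{4081818}$ ($x = \left(-1253\right) \frac{1}{1677} - \frac{2117}{2434} = - \frac{1253}{1677} - \frac{2117}{2434} = - \frac{6600011}{4081818} \approx -1.6169$)
$- \frac{3398}{3750} + \frac{x}{-4504} = - \frac{3398}{3750} - \frac{6600011}{4081818 \left(-4504\right)} = \left(-3398\right) \frac{1}{3750} - - \frac{6600011}{18384508272} = - \frac{1699}{1875} + \frac{6600011}{18384508272} = - \frac{10407634844501}{11490317670000}$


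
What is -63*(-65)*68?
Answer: 278460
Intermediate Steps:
-63*(-65)*68 = 4095*68 = 278460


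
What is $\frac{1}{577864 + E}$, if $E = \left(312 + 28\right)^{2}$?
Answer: $\frac{1}{693464} \approx 1.442 \cdot 10^{-6}$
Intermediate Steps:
$E = 115600$ ($E = 340^{2} = 115600$)
$\frac{1}{577864 + E} = \frac{1}{577864 + 115600} = \frac{1}{693464}$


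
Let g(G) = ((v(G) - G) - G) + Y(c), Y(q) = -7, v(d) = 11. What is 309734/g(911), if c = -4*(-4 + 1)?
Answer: -154867/909 ≈ -170.37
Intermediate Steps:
c = 12 (c = -4*(-3) = 12)
g(G) = 4 - 2*G (g(G) = ((11 - G) - G) - 7 = (11 - 2*G) - 7 = 4 - 2*G)
309734/g(911) = 309734/(4 - 2*911) = 309734/(4 - 1822) = 309734/(-1818) = 309734*(-1/1818) = -154867/909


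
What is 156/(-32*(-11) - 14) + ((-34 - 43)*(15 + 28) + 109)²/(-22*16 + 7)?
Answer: -133284382/4485 ≈ -29718.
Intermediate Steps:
156/(-32*(-11) - 14) + ((-34 - 43)*(15 + 28) + 109)²/(-22*16 + 7) = 156/(352 - 14) + (-77*43 + 109)²/(-352 + 7) = 156/338 + (-3311 + 109)²/(-345) = 156*(1/338) + (-3202)²*(-1/345) = 6/13 + 10252804*(-1/345) = 6/13 - 10252804/345 = -133284382/4485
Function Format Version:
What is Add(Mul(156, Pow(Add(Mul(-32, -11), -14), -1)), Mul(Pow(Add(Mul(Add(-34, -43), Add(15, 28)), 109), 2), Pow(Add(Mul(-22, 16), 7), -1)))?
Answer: Rational(-133284382, 4485) ≈ -29718.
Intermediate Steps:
Add(Mul(156, Pow(Add(Mul(-32, -11), -14), -1)), Mul(Pow(Add(Mul(Add(-34, -43), Add(15, 28)), 109), 2), Pow(Add(Mul(-22, 16), 7), -1))) = Add(Mul(156, Pow(Add(352, -14), -1)), Mul(Pow(Add(Mul(-77, 43), 109), 2), Pow(Add(-352, 7), -1))) = Add(Mul(156, Pow(338, -1)), Mul(Pow(Add(-3311, 109), 2), Pow(-345, -1))) = Add(Mul(156, Rational(1, 338)), Mul(Pow(-3202, 2), Rational(-1, 345))) = Add(Rational(6, 13), Mul(10252804, Rational(-1, 345))) = Add(Rational(6, 13), Rational(-10252804, 345)) = Rational(-133284382, 4485)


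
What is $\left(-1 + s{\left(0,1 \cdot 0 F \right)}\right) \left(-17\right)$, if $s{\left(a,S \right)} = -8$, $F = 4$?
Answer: $153$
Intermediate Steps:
$\left(-1 + s{\left(0,1 \cdot 0 F \right)}\right) \left(-17\right) = \left(-1 - 8\right) \left(-17\right) = \left(-9\right) \left(-17\right) = 153$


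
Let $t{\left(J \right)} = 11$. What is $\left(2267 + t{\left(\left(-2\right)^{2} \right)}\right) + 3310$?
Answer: $5588$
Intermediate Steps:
$\left(2267 + t{\left(\left(-2\right)^{2} \right)}\right) + 3310 = \left(2267 + 11\right) + 3310 = 2278 + 3310 = 5588$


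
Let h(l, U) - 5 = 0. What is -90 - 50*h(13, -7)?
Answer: -340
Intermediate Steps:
h(l, U) = 5 (h(l, U) = 5 + 0 = 5)
-90 - 50*h(13, -7) = -90 - 50*5 = -90 - 250 = -340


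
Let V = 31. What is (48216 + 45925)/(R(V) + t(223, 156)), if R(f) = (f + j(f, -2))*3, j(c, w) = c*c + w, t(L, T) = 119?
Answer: 94141/3089 ≈ 30.476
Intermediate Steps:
j(c, w) = w + c² (j(c, w) = c² + w = w + c²)
R(f) = -6 + 3*f + 3*f² (R(f) = (f + (-2 + f²))*3 = (-2 + f + f²)*3 = -6 + 3*f + 3*f²)
(48216 + 45925)/(R(V) + t(223, 156)) = (48216 + 45925)/((-6 + 3*31 + 3*31²) + 119) = 94141/((-6 + 93 + 3*961) + 119) = 94141/((-6 + 93 + 2883) + 119) = 94141/(2970 + 119) = 94141/3089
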